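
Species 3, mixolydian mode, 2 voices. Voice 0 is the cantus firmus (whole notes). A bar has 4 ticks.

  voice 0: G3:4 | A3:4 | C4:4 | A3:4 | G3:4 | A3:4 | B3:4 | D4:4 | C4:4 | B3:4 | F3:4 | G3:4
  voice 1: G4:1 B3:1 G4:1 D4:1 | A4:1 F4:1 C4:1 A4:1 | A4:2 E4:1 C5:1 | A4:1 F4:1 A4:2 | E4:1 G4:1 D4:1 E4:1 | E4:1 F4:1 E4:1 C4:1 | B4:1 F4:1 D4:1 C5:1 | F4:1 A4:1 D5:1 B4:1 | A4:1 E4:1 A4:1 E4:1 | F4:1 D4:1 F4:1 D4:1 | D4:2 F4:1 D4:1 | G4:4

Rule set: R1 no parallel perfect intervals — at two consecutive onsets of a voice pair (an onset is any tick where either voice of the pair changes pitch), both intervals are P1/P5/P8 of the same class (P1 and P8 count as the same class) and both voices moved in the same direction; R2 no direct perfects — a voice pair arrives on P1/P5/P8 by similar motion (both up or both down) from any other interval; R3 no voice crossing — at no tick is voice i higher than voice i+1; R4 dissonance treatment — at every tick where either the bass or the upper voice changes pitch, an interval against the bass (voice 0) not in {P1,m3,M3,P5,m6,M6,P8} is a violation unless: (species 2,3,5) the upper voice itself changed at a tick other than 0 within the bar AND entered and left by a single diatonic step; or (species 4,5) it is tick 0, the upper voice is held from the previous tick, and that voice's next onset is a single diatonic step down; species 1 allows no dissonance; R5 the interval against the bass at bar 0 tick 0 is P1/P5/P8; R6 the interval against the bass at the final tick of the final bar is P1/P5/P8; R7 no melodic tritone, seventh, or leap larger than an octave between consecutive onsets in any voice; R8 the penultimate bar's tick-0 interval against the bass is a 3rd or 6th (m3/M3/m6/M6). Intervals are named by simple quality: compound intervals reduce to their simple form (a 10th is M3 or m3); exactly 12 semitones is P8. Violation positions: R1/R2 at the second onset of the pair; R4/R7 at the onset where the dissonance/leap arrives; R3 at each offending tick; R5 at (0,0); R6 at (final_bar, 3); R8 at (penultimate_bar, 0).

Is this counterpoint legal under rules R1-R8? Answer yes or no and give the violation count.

No (12 violations)

bar 0: v0=G3 v1=G4 (P8)
bar 1: v0=A3 v1=A4 (P8)
bar 2: v0=C4 v1=A4 (M6)
bar 3: v0=A3 v1=A4 (P8)
bar 4: v0=G3 v1=E4 (M6)
bar 5: v0=A3 v1=E4 (P5)
bar 6: v0=B3 v1=B4 (P8)
bar 7: v0=D4 v1=F4 (m3)
bar 8: v0=C4 v1=A4 (M6)
bar 9: v0=B3 v1=F4 (TT)
bar 10: v0=F3 v1=D4 (M6)
bar 11: v0=G3 v1=G4 (P8)
  R2 @ bar1.0: G3/D4 P5 -> A3/A4 P8 similar
  R1 @ bar3.0: C4/C5 P8 -> A3/A4 P8 similar
  R2 @ bar6.0: A3/C4 m3 -> B3/B4 P8 similar
  R7 @ bar6.0: C4->B4 leap 11st
  R4 @ bar6.1: B3/F4 TT untreated
  R7 @ bar6.1: B4->F4 leap 6st
  R4 @ bar6.3: B3/C5 m2 untreated
  R7 @ bar6.3: D4->C5 leap 10st
  R4 @ bar9.0: B3/F4 TT untreated
  R4 @ bar9.2: B3/F4 TT untreated
  R7 @ bar10.0: B3->F3 leap 6st
  R2 @ bar11.0: F3/D4 M6 -> G3/G4 P8 similar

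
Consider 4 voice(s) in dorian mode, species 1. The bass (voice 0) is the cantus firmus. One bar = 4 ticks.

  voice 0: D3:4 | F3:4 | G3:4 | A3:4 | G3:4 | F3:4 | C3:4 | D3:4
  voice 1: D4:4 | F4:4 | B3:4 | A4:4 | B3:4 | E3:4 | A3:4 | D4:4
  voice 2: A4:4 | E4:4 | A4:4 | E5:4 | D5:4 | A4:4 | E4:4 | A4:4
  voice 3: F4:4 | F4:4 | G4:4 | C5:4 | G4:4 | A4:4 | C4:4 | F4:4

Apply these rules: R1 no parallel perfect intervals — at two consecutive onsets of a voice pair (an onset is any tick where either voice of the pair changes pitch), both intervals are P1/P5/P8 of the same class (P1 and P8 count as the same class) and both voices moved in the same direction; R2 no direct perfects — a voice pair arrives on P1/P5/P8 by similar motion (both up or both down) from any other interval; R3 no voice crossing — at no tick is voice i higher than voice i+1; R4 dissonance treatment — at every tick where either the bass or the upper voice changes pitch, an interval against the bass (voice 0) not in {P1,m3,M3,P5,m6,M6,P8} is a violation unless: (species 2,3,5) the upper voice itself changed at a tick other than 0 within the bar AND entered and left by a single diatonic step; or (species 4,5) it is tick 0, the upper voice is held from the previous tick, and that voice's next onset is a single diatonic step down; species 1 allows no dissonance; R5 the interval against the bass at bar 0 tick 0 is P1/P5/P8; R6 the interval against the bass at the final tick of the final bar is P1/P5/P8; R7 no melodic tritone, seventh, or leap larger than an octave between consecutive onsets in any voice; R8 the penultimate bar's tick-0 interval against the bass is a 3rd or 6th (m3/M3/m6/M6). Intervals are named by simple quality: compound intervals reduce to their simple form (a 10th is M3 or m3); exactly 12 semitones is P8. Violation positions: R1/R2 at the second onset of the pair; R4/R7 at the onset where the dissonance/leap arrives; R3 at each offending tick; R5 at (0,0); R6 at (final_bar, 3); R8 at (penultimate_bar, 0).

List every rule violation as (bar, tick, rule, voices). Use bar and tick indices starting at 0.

bar 0: v0=D3 v1=D4 v2=A4 v3=F4 downbeat m3
bar 1: v0=F3 v1=F4 v2=E4 v3=F4 downbeat P8
bar 2: v0=G3 v1=B3 v2=A4 v3=G4 downbeat P8
bar 3: v0=A3 v1=A4 v2=E5 v3=C5 downbeat m3
bar 4: v0=G3 v1=B3 v2=D5 v3=G4 downbeat P8
bar 5: v0=F3 v1=E3 v2=A4 v3=A4 downbeat M3
bar 6: v0=C3 v1=A3 v2=E4 v3=C4 downbeat P8
bar 7: v0=D3 v1=D4 v2=A4 v3=F4 downbeat m3
  -> R3 @ bar 0 tick 0 v(2, 3): A4 above F4
  -> R5 @ bar 0 tick 0 v(0, 3): opens on m3
  -> R3 @ bar 0 tick 1 v(2, 3): A4 above F4
  -> R3 @ bar 0 tick 2 v(2, 3): A4 above F4
  -> R3 @ bar 0 tick 3 v(2, 3): A4 above F4
  -> R1 @ bar 1 tick 0 v(0, 1): D3/D4 P8 -> F3/F4 P8 similar
  -> R3 @ bar 1 tick 0 v(1, 2): F4 above E4
  -> R4 @ bar 1 tick 0 v(0, 2): F3/E4 M7 untreated
  -> R3 @ bar 1 tick 1 v(1, 2): F4 above E4
  -> R3 @ bar 1 tick 2 v(1, 2): F4 above E4
  -> R3 @ bar 1 tick 3 v(1, 2): F4 above E4
  -> R1 @ bar 2 tick 0 v(0, 3): F3/F4 P8 -> G3/G4 P8 similar
  -> R3 @ bar 2 tick 0 v(2, 3): A4 above G4
  -> R4 @ bar 2 tick 0 v(0, 2): G3/A4 M2 untreated
  -> R7 @ bar 2 tick 0 v(1,): F4->B3 leap 6st
  -> R3 @ bar 2 tick 1 v(2, 3): A4 above G4
  -> R3 @ bar 2 tick 2 v(2, 3): A4 above G4
  -> R3 @ bar 2 tick 3 v(2, 3): A4 above G4
  -> R2 @ bar 3 tick 0 v(0, 1): G3/B3 M3 -> A3/A4 P8 similar
  -> R2 @ bar 3 tick 0 v(0, 2): G3/A4 M2 -> A3/E5 P5 similar
  -> R2 @ bar 3 tick 0 v(1, 2): B3/A4 m7 -> A4/E5 P5 similar
  -> R3 @ bar 3 tick 0 v(2, 3): E5 above C5
  -> R7 @ bar 3 tick 0 v(1,): B3->A4 leap 10st
  -> R3 @ bar 3 tick 1 v(2, 3): E5 above C5
  -> R3 @ bar 3 tick 2 v(2, 3): E5 above C5
  -> R3 @ bar 3 tick 3 v(2, 3): E5 above C5
  -> R1 @ bar 4 tick 0 v(0, 2): A3/E5 P5 -> G3/D5 P5 similar
  -> R2 @ bar 4 tick 0 v(0, 3): A3/C5 m3 -> G3/G4 P8 similar
  -> R2 @ bar 4 tick 0 v(2, 3): E5/C5 M3 -> D5/G4 P5 similar
  -> R3 @ bar 4 tick 0 v(2, 3): D5 above G4
  -> R7 @ bar 4 tick 0 v(1,): A4->B3 leap 10st
  -> R3 @ bar 4 tick 1 v(2, 3): D5 above G4
  -> R3 @ bar 4 tick 2 v(2, 3): D5 above G4
  -> R3 @ bar 4 tick 3 v(2, 3): D5 above G4
  -> R3 @ bar 5 tick 0 v(0, 1): F3 above E3
  -> R4 @ bar 5 tick 0 v(0, 1): F3/E3 m2 untreated
  -> R3 @ bar 5 tick 1 v(0, 1): F3 above E3
  -> R3 @ bar 5 tick 2 v(0, 1): F3 above E3
  -> R3 @ bar 5 tick 3 v(0, 1): F3 above E3
  -> R2 @ bar 6 tick 0 v(0, 3): F3/A4 M3 -> C3/C4 P8 similar
  -> R3 @ bar 6 tick 0 v(2, 3): E4 above C4
  -> R8 @ bar 6 tick 0 v(0, 3): penult P8 not 3rd/6th
  -> R3 @ bar 6 tick 1 v(2, 3): E4 above C4
  -> R3 @ bar 6 tick 2 v(2, 3): E4 above C4
  -> R3 @ bar 6 tick 3 v(2, 3): E4 above C4
  -> R1 @ bar 7 tick 0 v(1, 2): A3/E4 P5 -> D4/A4 P5 similar
  -> R2 @ bar 7 tick 0 v(0, 1): C3/A3 M6 -> D3/D4 P8 similar
  -> R2 @ bar 7 tick 0 v(0, 2): C3/E4 M3 -> D3/A4 P5 similar
  -> R3 @ bar 7 tick 0 v(2, 3): A4 above F4
  -> R3 @ bar 7 tick 1 v(2, 3): A4 above F4
  -> R3 @ bar 7 tick 2 v(2, 3): A4 above F4
  -> R3 @ bar 7 tick 3 v(2, 3): A4 above F4
  -> R6 @ bar 7 tick 3 v(0, 3): closes on m3

(0, 0, R3, (2, 3))
(0, 0, R5, (0, 3))
(0, 1, R3, (2, 3))
(0, 2, R3, (2, 3))
(0, 3, R3, (2, 3))
(1, 0, R1, (0, 1))
(1, 0, R3, (1, 2))
(1, 0, R4, (0, 2))
(1, 1, R3, (1, 2))
(1, 2, R3, (1, 2))
(1, 3, R3, (1, 2))
(2, 0, R1, (0, 3))
(2, 0, R3, (2, 3))
(2, 0, R4, (0, 2))
(2, 0, R7, (1,))
(2, 1, R3, (2, 3))
(2, 2, R3, (2, 3))
(2, 3, R3, (2, 3))
(3, 0, R2, (0, 1))
(3, 0, R2, (0, 2))
(3, 0, R2, (1, 2))
(3, 0, R3, (2, 3))
(3, 0, R7, (1,))
(3, 1, R3, (2, 3))
(3, 2, R3, (2, 3))
(3, 3, R3, (2, 3))
(4, 0, R1, (0, 2))
(4, 0, R2, (0, 3))
(4, 0, R2, (2, 3))
(4, 0, R3, (2, 3))
(4, 0, R7, (1,))
(4, 1, R3, (2, 3))
(4, 2, R3, (2, 3))
(4, 3, R3, (2, 3))
(5, 0, R3, (0, 1))
(5, 0, R4, (0, 1))
(5, 1, R3, (0, 1))
(5, 2, R3, (0, 1))
(5, 3, R3, (0, 1))
(6, 0, R2, (0, 3))
(6, 0, R3, (2, 3))
(6, 0, R8, (0, 3))
(6, 1, R3, (2, 3))
(6, 2, R3, (2, 3))
(6, 3, R3, (2, 3))
(7, 0, R1, (1, 2))
(7, 0, R2, (0, 1))
(7, 0, R2, (0, 2))
(7, 0, R3, (2, 3))
(7, 1, R3, (2, 3))
(7, 2, R3, (2, 3))
(7, 3, R3, (2, 3))
(7, 3, R6, (0, 3))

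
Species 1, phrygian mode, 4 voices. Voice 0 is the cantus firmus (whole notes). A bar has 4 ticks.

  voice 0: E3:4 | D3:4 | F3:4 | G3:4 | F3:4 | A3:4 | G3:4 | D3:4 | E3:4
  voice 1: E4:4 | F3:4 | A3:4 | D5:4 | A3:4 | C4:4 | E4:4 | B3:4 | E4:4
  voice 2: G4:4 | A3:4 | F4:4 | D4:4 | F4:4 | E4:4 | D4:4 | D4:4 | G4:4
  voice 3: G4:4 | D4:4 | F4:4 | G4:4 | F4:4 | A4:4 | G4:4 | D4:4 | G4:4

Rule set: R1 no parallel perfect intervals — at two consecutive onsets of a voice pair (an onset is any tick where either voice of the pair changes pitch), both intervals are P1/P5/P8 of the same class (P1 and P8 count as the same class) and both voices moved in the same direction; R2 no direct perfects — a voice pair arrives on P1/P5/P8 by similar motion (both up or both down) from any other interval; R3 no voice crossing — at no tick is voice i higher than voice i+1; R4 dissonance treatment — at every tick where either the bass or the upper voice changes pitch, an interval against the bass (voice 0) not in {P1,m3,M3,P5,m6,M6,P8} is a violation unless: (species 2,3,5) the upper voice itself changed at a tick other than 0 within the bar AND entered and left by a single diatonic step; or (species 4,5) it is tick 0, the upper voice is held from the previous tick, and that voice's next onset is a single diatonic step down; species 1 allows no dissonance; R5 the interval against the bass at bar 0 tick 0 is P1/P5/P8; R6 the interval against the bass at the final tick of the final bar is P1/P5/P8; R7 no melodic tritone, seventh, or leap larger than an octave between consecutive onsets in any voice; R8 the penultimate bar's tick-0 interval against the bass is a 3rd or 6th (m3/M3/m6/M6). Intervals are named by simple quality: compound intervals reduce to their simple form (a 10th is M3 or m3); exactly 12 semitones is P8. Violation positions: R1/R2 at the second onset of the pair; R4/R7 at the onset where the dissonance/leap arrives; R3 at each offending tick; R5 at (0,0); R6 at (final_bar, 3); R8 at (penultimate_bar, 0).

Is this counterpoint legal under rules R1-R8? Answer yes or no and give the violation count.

No (33 violations)

bar 0: v0=E3 v1=E4 v2=G4 v3=G4 (m3)
bar 1: v0=D3 v1=F3 v2=A3 v3=D4 (P8)
bar 2: v0=F3 v1=A3 v2=F4 v3=F4 (P8)
bar 3: v0=G3 v1=D5 v2=D4 v3=G4 (P8)
bar 4: v0=F3 v1=A3 v2=F4 v3=F4 (P8)
bar 5: v0=A3 v1=C4 v2=E4 v3=A4 (P8)
bar 6: v0=G3 v1=E4 v2=D4 v3=G4 (P8)
bar 7: v0=D3 v1=B3 v2=D4 v3=D4 (P8)
bar 8: v0=E3 v1=E4 v2=G4 v3=G4 (m3)
  R5 @ bar0.0: opens on m3
  R5 @ bar0.0: opens on m3
  R2 @ bar1.0: E3/G4 m3 -> D3/A3 P5 similar
  R2 @ bar1.0: E3/G4 m3 -> D3/D4 P8 similar
  R7 @ bar1.0: E4->F3 leap 11st
  R7 @ bar1.0: G4->A3 leap 10st
  R1 @ bar2.0: D3/D4 P8 -> F3/F4 P8 similar
  R2 @ bar2.0: D3/A3 P5 -> F3/F4 P8 similar
  R2 @ bar2.0: A3/D4 P4 -> F4/F4 P1 similar
  R1 @ bar3.0: F3/F4 P8 -> G3/G4 P8 similar
  R2 @ bar3.0: F3/A3 M3 -> G3/D5 P5 similar
  R2 @ bar3.0: A3/F4 m6 -> D5/G4 P5 similar
  R3 @ bar3.0: D5 above D4
  R7 @ bar3.0: A3->D5 leap 17st
  R3 @ bar3.1: D5 above D4
  R3 @ bar3.2: D5 above D4
  R3 @ bar3.3: D5 above D4
  R1 @ bar4.0: G3/G4 P8 -> F3/F4 P8 similar
  R7 @ bar4.0: D5->A3 leap 17st
  R1 @ bar5.0: F3/F4 P8 -> A3/A4 P8 similar
  R1 @ bar6.0: A3/E4 P5 -> G3/D4 P5 similar
  R1 @ bar6.0: A3/A4 P8 -> G3/G4 P8 similar
  R3 @ bar6.0: E4 above D4
  R3 @ bar6.1: E4 above D4
  R3 @ bar6.2: E4 above D4
  R3 @ bar6.3: E4 above D4
  R1 @ bar7.0: G3/G4 P8 -> D3/D4 P8 similar
  R8 @ bar7.0: penult P8 not 3rd/6th
  R8 @ bar7.0: penult P8 not 3rd/6th
  R1 @ bar8.0: D4/D4 P1 -> G4/G4 P1 similar
  R2 @ bar8.0: D3/B3 M6 -> E3/E4 P8 similar
  R6 @ bar8.3: closes on m3
  R6 @ bar8.3: closes on m3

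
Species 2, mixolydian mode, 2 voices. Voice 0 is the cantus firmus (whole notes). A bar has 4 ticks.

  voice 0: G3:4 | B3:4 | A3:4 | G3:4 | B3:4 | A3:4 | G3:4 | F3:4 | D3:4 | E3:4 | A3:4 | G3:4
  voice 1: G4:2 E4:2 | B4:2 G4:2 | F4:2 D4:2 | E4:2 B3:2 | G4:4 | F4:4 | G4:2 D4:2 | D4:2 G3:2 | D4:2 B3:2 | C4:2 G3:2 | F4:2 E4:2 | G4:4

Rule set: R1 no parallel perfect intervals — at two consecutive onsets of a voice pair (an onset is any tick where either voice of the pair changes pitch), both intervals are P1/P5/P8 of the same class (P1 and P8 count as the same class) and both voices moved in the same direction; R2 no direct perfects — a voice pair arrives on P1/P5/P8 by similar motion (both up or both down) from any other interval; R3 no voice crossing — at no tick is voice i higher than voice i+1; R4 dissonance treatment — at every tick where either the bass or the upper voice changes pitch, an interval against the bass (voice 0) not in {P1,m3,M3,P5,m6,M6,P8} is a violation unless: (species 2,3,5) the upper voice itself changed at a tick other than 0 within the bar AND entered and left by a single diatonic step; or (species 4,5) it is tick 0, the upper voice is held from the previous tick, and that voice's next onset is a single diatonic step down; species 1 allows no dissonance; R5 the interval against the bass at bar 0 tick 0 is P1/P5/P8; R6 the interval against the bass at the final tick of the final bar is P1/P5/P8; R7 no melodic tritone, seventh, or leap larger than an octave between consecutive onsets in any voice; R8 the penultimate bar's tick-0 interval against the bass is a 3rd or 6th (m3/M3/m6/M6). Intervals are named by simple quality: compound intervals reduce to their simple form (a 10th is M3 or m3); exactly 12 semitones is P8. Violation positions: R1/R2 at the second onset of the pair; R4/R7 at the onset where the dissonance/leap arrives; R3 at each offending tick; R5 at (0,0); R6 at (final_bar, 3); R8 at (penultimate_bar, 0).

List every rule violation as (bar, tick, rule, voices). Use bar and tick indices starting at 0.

(1, 0, R2, (0, 1))
(2, 2, R4, (0, 1))
(7, 2, R4, (0, 1))
(10, 0, R7, (1,))

bar 0: v0=G3 v1=G4 downbeat P8
bar 1: v0=B3 v1=B4 downbeat P8
bar 2: v0=A3 v1=F4 downbeat m6
bar 3: v0=G3 v1=E4 downbeat M6
bar 4: v0=B3 v1=G4 downbeat m6
bar 5: v0=A3 v1=F4 downbeat m6
bar 6: v0=G3 v1=G4 downbeat P8
bar 7: v0=F3 v1=D4 downbeat M6
bar 8: v0=D3 v1=D4 downbeat P8
bar 9: v0=E3 v1=C4 downbeat m6
bar 10: v0=A3 v1=F4 downbeat m6
bar 11: v0=G3 v1=G4 downbeat P8
  -> R2 @ bar 1 tick 0 v(0, 1): G3/E4 M6 -> B3/B4 P8 similar
  -> R4 @ bar 2 tick 2 v(0, 1): A3/D4 P4 untreated
  -> R4 @ bar 7 tick 2 v(0, 1): F3/G3 M2 untreated
  -> R7 @ bar 10 tick 0 v(1,): G3->F4 leap 10st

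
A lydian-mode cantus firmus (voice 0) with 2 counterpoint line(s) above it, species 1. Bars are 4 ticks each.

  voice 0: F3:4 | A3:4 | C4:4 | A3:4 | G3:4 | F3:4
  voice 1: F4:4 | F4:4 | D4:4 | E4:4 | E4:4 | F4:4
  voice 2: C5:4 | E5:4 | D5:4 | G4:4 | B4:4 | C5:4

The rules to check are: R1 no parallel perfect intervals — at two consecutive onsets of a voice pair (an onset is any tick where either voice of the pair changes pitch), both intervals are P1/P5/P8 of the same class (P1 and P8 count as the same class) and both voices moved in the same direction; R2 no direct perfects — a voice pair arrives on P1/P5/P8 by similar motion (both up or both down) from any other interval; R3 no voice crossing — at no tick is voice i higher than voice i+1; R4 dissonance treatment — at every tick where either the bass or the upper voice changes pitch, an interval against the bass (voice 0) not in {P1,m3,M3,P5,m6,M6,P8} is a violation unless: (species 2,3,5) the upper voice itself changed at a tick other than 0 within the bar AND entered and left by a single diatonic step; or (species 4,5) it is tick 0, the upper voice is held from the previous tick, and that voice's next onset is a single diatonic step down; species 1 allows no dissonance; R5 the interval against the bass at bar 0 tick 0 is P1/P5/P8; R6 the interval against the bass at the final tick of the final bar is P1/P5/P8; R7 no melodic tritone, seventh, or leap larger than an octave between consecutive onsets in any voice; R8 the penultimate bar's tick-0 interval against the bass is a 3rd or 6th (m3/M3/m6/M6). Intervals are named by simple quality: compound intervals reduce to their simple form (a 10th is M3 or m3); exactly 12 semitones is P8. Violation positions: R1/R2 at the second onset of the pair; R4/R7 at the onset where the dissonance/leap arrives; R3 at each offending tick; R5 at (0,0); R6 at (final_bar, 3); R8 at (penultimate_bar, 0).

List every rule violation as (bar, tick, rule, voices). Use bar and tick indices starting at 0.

bar 0: v0=F3 v1=F4 v2=C5 downbeat P5
bar 1: v0=A3 v1=F4 v2=E5 downbeat P5
bar 2: v0=C4 v1=D4 v2=D5 downbeat M2
bar 3: v0=A3 v1=E4 v2=G4 downbeat m7
bar 4: v0=G3 v1=E4 v2=B4 downbeat M3
bar 5: v0=F3 v1=F4 v2=C5 downbeat P5
  -> R1 @ bar 1 tick 0 v(0, 2): F3/C5 P5 -> A3/E5 P5 similar
  -> R2 @ bar 2 tick 0 v(1, 2): F4/E5 M7 -> D4/D5 P8 similar
  -> R4 @ bar 2 tick 0 v(0, 1): C4/D4 M2 untreated
  -> R4 @ bar 2 tick 0 v(0, 2): C4/D5 M2 untreated
  -> R4 @ bar 3 tick 0 v(0, 2): A3/G4 m7 untreated
  -> R1 @ bar 5 tick 0 v(1, 2): E4/B4 P5 -> F4/C5 P5 similar

(1, 0, R1, (0, 2))
(2, 0, R2, (1, 2))
(2, 0, R4, (0, 1))
(2, 0, R4, (0, 2))
(3, 0, R4, (0, 2))
(5, 0, R1, (1, 2))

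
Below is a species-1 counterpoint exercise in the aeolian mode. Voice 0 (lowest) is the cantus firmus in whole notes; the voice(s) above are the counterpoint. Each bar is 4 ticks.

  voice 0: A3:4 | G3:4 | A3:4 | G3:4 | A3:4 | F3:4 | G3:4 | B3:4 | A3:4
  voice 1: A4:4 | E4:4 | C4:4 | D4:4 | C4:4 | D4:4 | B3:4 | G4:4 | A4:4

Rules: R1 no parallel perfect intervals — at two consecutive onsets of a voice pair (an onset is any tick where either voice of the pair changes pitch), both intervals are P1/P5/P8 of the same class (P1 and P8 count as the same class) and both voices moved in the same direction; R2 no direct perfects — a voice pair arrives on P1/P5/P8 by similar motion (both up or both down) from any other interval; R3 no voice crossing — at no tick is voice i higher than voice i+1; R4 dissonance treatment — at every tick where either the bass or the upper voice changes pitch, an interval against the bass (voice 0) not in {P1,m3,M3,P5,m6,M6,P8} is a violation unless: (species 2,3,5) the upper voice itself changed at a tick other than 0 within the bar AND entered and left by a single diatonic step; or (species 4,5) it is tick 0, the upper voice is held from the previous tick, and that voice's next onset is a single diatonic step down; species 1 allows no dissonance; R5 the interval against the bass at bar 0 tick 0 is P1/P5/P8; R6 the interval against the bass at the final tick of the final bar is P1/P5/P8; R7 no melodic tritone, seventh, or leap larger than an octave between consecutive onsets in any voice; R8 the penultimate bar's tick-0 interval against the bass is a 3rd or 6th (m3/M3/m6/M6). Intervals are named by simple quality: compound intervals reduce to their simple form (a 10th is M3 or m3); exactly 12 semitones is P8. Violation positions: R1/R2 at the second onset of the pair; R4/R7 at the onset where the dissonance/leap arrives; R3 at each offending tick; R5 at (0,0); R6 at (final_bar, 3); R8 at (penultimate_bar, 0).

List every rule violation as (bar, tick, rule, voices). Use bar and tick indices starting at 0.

No violations across 9 bars (A3..A3 vs A4..A4).

bar 0: v0=A3 v1=A4 downbeat P8
bar 1: v0=G3 v1=E4 downbeat M6
bar 2: v0=A3 v1=C4 downbeat m3
bar 3: v0=G3 v1=D4 downbeat P5
bar 4: v0=A3 v1=C4 downbeat m3
bar 5: v0=F3 v1=D4 downbeat M6
bar 6: v0=G3 v1=B3 downbeat M3
bar 7: v0=B3 v1=G4 downbeat m6
bar 8: v0=A3 v1=A4 downbeat P8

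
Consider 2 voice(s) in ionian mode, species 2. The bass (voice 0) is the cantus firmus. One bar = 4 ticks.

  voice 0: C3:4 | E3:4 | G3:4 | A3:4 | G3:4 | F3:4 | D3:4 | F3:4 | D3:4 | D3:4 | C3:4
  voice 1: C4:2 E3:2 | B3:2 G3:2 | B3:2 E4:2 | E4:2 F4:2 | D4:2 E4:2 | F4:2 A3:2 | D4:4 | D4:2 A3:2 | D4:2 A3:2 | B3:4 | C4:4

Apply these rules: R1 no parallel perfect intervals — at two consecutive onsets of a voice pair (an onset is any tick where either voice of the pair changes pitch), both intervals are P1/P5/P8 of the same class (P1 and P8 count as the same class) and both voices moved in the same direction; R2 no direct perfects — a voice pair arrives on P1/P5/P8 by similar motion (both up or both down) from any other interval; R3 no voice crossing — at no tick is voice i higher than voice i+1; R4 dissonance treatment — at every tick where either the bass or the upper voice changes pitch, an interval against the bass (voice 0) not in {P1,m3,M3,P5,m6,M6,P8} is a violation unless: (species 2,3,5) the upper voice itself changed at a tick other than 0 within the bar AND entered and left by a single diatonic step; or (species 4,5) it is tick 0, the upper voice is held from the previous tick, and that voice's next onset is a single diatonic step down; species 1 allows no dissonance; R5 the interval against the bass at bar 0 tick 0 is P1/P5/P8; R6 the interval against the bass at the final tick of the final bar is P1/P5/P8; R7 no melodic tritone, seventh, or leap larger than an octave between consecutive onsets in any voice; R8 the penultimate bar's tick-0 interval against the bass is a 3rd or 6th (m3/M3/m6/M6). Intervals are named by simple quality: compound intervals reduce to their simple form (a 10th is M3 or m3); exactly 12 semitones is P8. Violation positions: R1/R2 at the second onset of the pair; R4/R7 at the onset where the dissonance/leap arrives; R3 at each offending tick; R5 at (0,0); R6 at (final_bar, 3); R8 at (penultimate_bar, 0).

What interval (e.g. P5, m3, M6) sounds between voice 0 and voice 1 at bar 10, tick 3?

voice 0=C3 voice 1=C4 -> P8

P8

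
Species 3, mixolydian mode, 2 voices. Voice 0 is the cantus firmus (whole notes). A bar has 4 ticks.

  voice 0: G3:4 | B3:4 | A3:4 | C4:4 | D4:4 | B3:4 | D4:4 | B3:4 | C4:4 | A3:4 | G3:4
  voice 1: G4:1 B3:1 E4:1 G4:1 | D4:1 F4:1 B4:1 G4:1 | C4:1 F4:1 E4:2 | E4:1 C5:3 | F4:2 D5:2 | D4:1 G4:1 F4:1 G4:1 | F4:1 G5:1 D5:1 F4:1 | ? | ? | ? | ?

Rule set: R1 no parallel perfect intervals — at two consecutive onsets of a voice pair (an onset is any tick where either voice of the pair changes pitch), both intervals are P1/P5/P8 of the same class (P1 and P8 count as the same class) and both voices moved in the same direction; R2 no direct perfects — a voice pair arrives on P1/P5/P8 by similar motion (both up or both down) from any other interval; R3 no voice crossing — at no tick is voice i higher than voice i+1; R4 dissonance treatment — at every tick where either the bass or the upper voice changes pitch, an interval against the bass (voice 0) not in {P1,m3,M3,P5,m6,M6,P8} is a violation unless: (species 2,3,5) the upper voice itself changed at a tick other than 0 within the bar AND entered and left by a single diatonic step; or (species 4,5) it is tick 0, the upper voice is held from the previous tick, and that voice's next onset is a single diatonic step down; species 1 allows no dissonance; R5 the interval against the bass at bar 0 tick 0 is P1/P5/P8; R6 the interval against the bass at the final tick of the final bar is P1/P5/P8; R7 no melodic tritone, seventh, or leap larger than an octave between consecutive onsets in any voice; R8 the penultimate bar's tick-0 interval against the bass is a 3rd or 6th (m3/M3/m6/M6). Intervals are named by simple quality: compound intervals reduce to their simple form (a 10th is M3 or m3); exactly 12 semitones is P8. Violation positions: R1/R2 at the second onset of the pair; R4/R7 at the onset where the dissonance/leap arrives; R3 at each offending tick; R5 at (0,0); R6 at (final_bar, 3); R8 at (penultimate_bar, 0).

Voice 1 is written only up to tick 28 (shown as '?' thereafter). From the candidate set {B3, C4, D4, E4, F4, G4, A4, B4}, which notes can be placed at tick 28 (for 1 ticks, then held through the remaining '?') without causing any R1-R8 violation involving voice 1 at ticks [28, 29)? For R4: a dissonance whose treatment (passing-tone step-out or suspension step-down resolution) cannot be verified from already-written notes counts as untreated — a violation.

{D4, G4}

B3: violates R2,R7
C4: violates R4
D4: legal
E4: violates R4
F4: violates R4
G4: legal
A4: violates R4
B4: violates R7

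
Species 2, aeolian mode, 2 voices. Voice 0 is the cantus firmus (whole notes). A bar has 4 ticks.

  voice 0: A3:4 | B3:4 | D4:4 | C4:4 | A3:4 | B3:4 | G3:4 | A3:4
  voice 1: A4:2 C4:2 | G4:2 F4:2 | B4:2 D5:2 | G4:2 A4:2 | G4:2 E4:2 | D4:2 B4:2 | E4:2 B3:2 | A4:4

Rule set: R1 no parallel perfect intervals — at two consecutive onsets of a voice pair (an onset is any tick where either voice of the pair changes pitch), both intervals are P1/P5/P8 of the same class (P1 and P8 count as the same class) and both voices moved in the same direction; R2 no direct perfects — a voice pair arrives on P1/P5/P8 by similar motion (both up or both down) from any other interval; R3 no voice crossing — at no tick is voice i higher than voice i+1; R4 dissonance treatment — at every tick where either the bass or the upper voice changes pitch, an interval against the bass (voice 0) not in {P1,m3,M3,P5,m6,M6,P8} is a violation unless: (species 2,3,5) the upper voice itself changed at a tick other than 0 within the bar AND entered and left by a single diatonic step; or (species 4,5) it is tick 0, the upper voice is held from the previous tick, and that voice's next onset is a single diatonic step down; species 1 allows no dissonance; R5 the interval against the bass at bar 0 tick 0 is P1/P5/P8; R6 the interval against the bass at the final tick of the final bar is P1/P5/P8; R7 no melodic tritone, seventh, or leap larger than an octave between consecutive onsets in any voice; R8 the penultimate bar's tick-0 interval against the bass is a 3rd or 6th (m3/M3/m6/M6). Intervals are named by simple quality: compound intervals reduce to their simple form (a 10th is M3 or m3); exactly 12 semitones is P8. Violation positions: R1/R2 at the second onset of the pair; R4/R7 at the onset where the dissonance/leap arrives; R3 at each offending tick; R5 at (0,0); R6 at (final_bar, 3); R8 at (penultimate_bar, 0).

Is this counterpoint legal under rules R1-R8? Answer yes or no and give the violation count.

No (6 violations)

bar 0: v0=A3 v1=A4 (P8)
bar 1: v0=B3 v1=G4 (m6)
bar 2: v0=D4 v1=B4 (M6)
bar 3: v0=C4 v1=G4 (P5)
bar 4: v0=A3 v1=G4 (m7)
bar 5: v0=B3 v1=D4 (m3)
bar 6: v0=G3 v1=E4 (M6)
bar 7: v0=A3 v1=A4 (P8)
  R4 @ bar1.2: B3/F4 TT untreated
  R7 @ bar2.0: F4->B4 leap 6st
  R2 @ bar3.0: D4/D5 P8 -> C4/G4 P5 similar
  R4 @ bar4.0: A3/G4 m7 untreated
  R2 @ bar7.0: G3/B3 M3 -> A3/A4 P8 similar
  R7 @ bar7.0: B3->A4 leap 10st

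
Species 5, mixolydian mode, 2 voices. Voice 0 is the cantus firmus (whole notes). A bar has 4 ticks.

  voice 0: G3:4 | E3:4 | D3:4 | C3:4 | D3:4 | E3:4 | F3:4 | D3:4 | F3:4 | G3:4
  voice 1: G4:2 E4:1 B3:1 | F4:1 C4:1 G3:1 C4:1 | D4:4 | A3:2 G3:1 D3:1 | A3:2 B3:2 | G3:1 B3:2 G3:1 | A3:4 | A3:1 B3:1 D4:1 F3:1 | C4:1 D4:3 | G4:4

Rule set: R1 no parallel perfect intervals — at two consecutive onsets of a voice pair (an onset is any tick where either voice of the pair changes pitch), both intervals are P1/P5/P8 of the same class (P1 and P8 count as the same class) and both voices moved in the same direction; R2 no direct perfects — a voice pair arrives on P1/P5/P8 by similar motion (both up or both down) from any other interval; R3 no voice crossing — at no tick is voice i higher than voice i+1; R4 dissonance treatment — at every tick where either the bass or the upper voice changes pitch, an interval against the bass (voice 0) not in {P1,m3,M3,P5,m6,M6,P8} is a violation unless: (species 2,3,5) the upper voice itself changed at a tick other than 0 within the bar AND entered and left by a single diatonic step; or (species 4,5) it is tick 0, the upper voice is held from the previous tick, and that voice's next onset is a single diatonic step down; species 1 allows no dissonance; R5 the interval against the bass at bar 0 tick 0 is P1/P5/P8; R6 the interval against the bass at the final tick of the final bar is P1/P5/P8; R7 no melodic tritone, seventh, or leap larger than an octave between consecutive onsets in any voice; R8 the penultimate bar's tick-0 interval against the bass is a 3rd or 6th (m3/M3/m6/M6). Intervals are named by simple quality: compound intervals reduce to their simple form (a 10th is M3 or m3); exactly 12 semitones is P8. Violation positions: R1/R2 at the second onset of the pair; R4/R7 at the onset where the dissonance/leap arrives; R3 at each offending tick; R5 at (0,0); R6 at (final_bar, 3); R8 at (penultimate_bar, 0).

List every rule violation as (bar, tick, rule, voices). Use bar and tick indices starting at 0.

bar 0: v0=G3 v1=G4 downbeat P8
bar 1: v0=E3 v1=F4 downbeat m2
bar 2: v0=D3 v1=D4 downbeat P8
bar 3: v0=C3 v1=A3 downbeat M6
bar 4: v0=D3 v1=A3 downbeat P5
bar 5: v0=E3 v1=G3 downbeat m3
bar 6: v0=F3 v1=A3 downbeat M3
bar 7: v0=D3 v1=A3 downbeat P5
bar 8: v0=F3 v1=C4 downbeat P5
bar 9: v0=G3 v1=G4 downbeat P8
  -> R4 @ bar 1 tick 0 v(0, 1): E3/F4 m2 untreated
  -> R7 @ bar 1 tick 0 v(1,): B3->F4 leap 6st
  -> R4 @ bar 3 tick 3 v(0, 1): C3/D3 M2 untreated
  -> R2 @ bar 4 tick 0 v(0, 1): C3/D3 M2 -> D3/A3 P5 similar
  -> R2 @ bar 8 tick 0 v(0, 1): D3/F3 m3 -> F3/C4 P5 similar
  -> R8 @ bar 8 tick 0 v(0, 1): penult P5 not 3rd/6th
  -> R2 @ bar 9 tick 0 v(0, 1): F3/D4 M6 -> G3/G4 P8 similar

(1, 0, R4, (0, 1))
(1, 0, R7, (1,))
(3, 3, R4, (0, 1))
(4, 0, R2, (0, 1))
(8, 0, R2, (0, 1))
(8, 0, R8, (0, 1))
(9, 0, R2, (0, 1))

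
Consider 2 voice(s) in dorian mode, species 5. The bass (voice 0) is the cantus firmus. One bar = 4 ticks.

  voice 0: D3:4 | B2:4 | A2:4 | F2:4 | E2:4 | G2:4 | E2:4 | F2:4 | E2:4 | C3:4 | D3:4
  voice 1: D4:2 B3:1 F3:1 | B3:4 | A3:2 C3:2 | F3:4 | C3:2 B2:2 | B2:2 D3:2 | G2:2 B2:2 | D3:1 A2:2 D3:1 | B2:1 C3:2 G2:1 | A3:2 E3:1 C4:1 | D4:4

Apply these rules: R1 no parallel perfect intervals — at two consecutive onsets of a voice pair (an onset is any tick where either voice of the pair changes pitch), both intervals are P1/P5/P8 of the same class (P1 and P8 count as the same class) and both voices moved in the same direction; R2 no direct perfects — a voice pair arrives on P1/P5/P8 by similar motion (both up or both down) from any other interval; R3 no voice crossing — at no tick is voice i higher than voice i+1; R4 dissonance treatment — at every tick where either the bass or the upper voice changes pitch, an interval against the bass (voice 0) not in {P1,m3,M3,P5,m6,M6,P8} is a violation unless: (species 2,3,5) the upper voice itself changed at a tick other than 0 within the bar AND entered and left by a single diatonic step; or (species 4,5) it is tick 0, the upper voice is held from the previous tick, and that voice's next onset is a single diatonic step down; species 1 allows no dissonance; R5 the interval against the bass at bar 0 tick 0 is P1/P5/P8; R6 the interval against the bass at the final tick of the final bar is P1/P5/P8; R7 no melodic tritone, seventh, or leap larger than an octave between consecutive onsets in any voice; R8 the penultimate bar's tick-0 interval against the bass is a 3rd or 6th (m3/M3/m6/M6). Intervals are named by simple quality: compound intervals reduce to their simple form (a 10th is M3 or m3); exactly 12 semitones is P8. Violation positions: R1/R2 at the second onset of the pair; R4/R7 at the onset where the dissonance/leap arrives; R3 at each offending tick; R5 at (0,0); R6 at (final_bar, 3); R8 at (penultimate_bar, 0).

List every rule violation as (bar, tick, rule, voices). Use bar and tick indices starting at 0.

bar 0: v0=D3 v1=D4 downbeat P8
bar 1: v0=B2 v1=B3 downbeat P8
bar 2: v0=A2 v1=A3 downbeat P8
bar 3: v0=F2 v1=F3 downbeat P8
bar 4: v0=E2 v1=C3 downbeat m6
bar 5: v0=G2 v1=B2 downbeat M3
bar 6: v0=E2 v1=G2 downbeat m3
bar 7: v0=F2 v1=D3 downbeat M6
bar 8: v0=E2 v1=B2 downbeat P5
bar 9: v0=C3 v1=A3 downbeat M6
bar 10: v0=D3 v1=D4 downbeat P8
  -> R7 @ bar 0 tick 3 v(1,): B3->F3 leap 6st
  -> R7 @ bar 1 tick 0 v(1,): F3->B3 leap 6st
  -> R1 @ bar 2 tick 0 v(0, 1): B2/B3 P8 -> A2/A3 P8 similar
  -> R2 @ bar 8 tick 0 v(0, 1): F2/D3 M6 -> E2/B2 P5 similar
  -> R7 @ bar 9 tick 0 v(1,): G2->A3 leap 14st
  -> R1 @ bar 10 tick 0 v(0, 1): C3/C4 P8 -> D3/D4 P8 similar

(0, 3, R7, (1,))
(1, 0, R7, (1,))
(2, 0, R1, (0, 1))
(8, 0, R2, (0, 1))
(9, 0, R7, (1,))
(10, 0, R1, (0, 1))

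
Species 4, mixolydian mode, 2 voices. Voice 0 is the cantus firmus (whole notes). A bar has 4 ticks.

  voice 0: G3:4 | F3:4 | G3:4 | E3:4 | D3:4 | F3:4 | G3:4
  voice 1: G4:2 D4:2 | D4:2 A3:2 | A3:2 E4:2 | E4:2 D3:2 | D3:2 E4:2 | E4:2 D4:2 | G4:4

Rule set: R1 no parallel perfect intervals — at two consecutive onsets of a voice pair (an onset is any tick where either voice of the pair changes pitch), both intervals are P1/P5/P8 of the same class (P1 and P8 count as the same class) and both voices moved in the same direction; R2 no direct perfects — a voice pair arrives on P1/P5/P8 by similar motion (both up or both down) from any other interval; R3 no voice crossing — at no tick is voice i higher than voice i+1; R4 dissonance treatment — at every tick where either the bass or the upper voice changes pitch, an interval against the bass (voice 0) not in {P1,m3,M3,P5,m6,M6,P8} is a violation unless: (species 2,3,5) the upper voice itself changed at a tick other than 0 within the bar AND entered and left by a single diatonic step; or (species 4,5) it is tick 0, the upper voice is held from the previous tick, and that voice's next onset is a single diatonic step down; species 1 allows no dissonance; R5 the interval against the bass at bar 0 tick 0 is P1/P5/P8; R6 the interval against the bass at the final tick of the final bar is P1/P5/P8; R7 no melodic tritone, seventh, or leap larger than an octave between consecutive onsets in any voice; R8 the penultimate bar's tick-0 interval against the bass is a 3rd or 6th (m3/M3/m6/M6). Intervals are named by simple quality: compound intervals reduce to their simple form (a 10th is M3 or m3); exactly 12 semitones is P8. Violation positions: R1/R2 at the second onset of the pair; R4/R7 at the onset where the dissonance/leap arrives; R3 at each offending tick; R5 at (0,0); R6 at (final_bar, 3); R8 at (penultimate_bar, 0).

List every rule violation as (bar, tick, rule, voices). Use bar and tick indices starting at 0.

bar 0: v0=G3 v1=G4 downbeat P8
bar 1: v0=F3 v1=D4 downbeat M6
bar 2: v0=G3 v1=A3 downbeat M2
bar 3: v0=E3 v1=E4 downbeat P8
bar 4: v0=D3 v1=D3 downbeat P1
bar 5: v0=F3 v1=E4 downbeat M7
bar 6: v0=G3 v1=G4 downbeat P8
  -> R4 @ bar 2 tick 0 v(0, 1): G3/A3 M2 untreated
  -> R3 @ bar 3 tick 2 v(0, 1): E3 above D3
  -> R4 @ bar 3 tick 2 v(0, 1): E3/D3 M2 untreated
  -> R7 @ bar 3 tick 2 v(1,): E4->D3 leap 14st
  -> R3 @ bar 3 tick 3 v(0, 1): E3 above D3
  -> R4 @ bar 4 tick 2 v(0, 1): D3/E4 M2 untreated
  -> R7 @ bar 4 tick 2 v(1,): D3->E4 leap 14st
  -> R8 @ bar 5 tick 0 v(0, 1): penult M7 not 3rd/6th
  -> R2 @ bar 6 tick 0 v(0, 1): F3/D4 M6 -> G3/G4 P8 similar

(2, 0, R4, (0, 1))
(3, 2, R3, (0, 1))
(3, 2, R4, (0, 1))
(3, 2, R7, (1,))
(3, 3, R3, (0, 1))
(4, 2, R4, (0, 1))
(4, 2, R7, (1,))
(5, 0, R8, (0, 1))
(6, 0, R2, (0, 1))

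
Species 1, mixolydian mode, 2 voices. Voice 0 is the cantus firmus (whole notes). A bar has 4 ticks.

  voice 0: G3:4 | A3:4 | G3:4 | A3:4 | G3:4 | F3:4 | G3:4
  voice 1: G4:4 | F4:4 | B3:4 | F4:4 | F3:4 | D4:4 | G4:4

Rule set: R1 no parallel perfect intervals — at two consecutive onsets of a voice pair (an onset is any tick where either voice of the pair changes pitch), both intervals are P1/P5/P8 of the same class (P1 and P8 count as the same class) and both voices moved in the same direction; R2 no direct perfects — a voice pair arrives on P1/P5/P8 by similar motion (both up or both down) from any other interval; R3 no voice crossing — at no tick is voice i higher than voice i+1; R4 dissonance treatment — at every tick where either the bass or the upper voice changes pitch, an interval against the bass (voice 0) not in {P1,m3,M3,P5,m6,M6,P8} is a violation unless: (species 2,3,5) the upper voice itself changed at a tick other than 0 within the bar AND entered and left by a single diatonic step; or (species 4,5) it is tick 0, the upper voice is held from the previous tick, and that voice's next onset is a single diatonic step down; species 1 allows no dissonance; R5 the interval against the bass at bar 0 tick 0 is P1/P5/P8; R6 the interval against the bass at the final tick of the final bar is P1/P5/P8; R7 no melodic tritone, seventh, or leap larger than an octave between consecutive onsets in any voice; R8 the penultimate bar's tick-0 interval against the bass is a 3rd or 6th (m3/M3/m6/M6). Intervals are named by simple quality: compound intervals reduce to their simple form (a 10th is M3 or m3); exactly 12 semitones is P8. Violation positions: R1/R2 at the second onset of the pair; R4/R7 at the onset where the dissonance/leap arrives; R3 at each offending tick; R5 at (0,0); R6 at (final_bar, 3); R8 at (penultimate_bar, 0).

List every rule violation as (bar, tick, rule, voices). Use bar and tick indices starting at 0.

(2, 0, R7, (1,))
(3, 0, R7, (1,))
(4, 0, R3, (0, 1))
(4, 0, R4, (0, 1))
(4, 1, R3, (0, 1))
(4, 2, R3, (0, 1))
(4, 3, R3, (0, 1))
(6, 0, R2, (0, 1))

bar 0: v0=G3 v1=G4 downbeat P8
bar 1: v0=A3 v1=F4 downbeat m6
bar 2: v0=G3 v1=B3 downbeat M3
bar 3: v0=A3 v1=F4 downbeat m6
bar 4: v0=G3 v1=F3 downbeat M2
bar 5: v0=F3 v1=D4 downbeat M6
bar 6: v0=G3 v1=G4 downbeat P8
  -> R7 @ bar 2 tick 0 v(1,): F4->B3 leap 6st
  -> R7 @ bar 3 tick 0 v(1,): B3->F4 leap 6st
  -> R3 @ bar 4 tick 0 v(0, 1): G3 above F3
  -> R4 @ bar 4 tick 0 v(0, 1): G3/F3 M2 untreated
  -> R3 @ bar 4 tick 1 v(0, 1): G3 above F3
  -> R3 @ bar 4 tick 2 v(0, 1): G3 above F3
  -> R3 @ bar 4 tick 3 v(0, 1): G3 above F3
  -> R2 @ bar 6 tick 0 v(0, 1): F3/D4 M6 -> G3/G4 P8 similar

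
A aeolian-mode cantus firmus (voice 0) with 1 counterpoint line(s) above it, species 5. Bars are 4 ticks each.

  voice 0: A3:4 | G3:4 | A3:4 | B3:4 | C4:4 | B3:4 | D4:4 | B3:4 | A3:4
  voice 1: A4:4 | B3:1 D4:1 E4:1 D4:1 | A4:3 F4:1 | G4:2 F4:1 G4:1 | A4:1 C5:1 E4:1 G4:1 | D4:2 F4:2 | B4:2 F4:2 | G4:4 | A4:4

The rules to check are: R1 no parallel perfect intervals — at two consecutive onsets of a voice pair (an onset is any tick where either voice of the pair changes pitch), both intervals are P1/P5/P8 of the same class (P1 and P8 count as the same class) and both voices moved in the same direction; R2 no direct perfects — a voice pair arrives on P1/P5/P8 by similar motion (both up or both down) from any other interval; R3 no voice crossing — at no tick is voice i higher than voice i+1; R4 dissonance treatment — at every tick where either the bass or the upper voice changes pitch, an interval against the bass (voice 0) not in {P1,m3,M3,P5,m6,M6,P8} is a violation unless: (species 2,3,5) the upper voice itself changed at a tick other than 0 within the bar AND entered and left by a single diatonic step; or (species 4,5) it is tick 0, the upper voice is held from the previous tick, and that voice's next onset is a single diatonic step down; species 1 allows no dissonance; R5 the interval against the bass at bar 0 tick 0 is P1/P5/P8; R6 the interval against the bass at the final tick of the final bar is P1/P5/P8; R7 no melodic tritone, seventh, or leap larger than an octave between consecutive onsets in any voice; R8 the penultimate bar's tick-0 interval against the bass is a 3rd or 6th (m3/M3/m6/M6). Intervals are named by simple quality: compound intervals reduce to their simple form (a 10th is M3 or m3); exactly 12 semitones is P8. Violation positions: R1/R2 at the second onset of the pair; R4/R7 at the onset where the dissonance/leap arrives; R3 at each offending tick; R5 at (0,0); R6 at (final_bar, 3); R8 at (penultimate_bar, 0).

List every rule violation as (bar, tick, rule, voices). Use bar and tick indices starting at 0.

(1, 0, R7, (1,))
(2, 0, R2, (0, 1))
(5, 2, R4, (0, 1))
(6, 0, R7, (1,))
(6, 2, R7, (1,))

bar 0: v0=A3 v1=A4 downbeat P8
bar 1: v0=G3 v1=B3 downbeat M3
bar 2: v0=A3 v1=A4 downbeat P8
bar 3: v0=B3 v1=G4 downbeat m6
bar 4: v0=C4 v1=A4 downbeat M6
bar 5: v0=B3 v1=D4 downbeat m3
bar 6: v0=D4 v1=B4 downbeat M6
bar 7: v0=B3 v1=G4 downbeat m6
bar 8: v0=A3 v1=A4 downbeat P8
  -> R7 @ bar 1 tick 0 v(1,): A4->B3 leap 10st
  -> R2 @ bar 2 tick 0 v(0, 1): G3/D4 P5 -> A3/A4 P8 similar
  -> R4 @ bar 5 tick 2 v(0, 1): B3/F4 TT untreated
  -> R7 @ bar 6 tick 0 v(1,): F4->B4 leap 6st
  -> R7 @ bar 6 tick 2 v(1,): B4->F4 leap 6st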